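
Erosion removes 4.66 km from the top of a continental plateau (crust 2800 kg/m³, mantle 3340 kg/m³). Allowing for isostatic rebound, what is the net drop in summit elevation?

0.753 km

Rebound u = e ρ_c/ρ_m = 4.66 km × 2800/3340 = 3.907 km.
Net surface drop = e − u = 4.66 km − 3.907 km = e (ρ_m − ρ_c)/ρ_m = 0.753 km.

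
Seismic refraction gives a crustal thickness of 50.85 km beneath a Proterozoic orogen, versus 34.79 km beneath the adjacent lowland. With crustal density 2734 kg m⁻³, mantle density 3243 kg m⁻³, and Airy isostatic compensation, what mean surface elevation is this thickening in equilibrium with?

2.52 km

Excess crust Δ = 50.85 km − 34.79 km = 16.06 km, split between elevation h and root r with h + r = Δ.
Airy balance ρ_c h = (ρ_m − ρ_c) r gives r = h ρ_c/(ρ_m − ρ_c), so h (1 + ρ_c/(ρ_m − ρ_c)) = Δ, i.e. h = Δ (ρ_m − ρ_c)/ρ_m.
h = 16.06 km × 509/3243 = 2.52 km.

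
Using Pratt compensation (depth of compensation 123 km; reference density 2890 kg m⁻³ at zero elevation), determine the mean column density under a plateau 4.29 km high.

2790 kg m⁻³

Pratt balance: ρ_ref D = ρ (D + h).
ρ = ρ_ref D/(D + h) = 2890 × 123 km/(123 km + 4.29 km) = 2790 kg m⁻³.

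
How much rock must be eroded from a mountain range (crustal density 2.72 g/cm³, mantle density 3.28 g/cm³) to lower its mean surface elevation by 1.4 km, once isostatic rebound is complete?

8.2 km

Net drop Δ = e − u = e − e ρ_c/ρ_m = e (ρ_m − ρ_c)/ρ_m.
e = Δ ρ_m/(ρ_m − ρ_c) = 1.4 km × 3.28/0.56 = 8.2 km.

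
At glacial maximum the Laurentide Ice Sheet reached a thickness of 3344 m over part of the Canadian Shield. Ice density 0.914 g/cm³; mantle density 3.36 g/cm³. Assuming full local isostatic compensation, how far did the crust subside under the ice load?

910 m

Isostatic balance requires: the ice load ρ_ice t is balanced by mantle displaced below, ρ_m s.
s = t ρ_ice / ρ_m = 3344 m × 0.914/3.36 = 910 m.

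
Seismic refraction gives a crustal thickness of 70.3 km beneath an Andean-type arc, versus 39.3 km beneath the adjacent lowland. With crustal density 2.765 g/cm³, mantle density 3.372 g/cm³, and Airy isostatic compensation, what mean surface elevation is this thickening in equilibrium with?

Excess crust Δ = 70.3 km − 39.3 km = 31 km, split between elevation h and root r with h + r = Δ.
Airy balance ρ_c h = (ρ_m − ρ_c) r gives r = h ρ_c/(ρ_m − ρ_c), so h (1 + ρ_c/(ρ_m − ρ_c)) = Δ, i.e. h = Δ (ρ_m − ρ_c)/ρ_m.
h = 31 km × 0.607/3.372 = 5.58 km.

5.58 km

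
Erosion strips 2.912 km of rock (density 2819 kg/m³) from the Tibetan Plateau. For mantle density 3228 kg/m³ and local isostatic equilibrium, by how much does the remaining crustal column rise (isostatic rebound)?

Unloading: uplift u = e ρ_c/ρ_m = 2.912 km × 2819/3228 = 2.54 km.

2.54 km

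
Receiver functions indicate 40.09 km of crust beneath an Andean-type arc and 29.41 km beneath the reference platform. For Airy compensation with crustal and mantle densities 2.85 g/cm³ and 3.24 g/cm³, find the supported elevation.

1.29 km

Excess crust Δ = 40.09 km − 29.41 km = 10.68 km, split between elevation h and root r with h + r = Δ.
Airy balance ρ_c h = (ρ_m − ρ_c) r gives r = h ρ_c/(ρ_m − ρ_c), so h (1 + ρ_c/(ρ_m − ρ_c)) = Δ, i.e. h = Δ (ρ_m − ρ_c)/ρ_m.
h = 10.68 km × 0.39/3.24 = 1.29 km.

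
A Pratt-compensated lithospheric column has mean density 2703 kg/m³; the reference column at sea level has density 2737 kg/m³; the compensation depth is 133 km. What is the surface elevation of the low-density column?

ρ_ref D = ρ (D + h) → h = D (ρ_ref − ρ)/ρ.
h = 133 km × (2737 − 2703)/2703 = 1.67 km.

1.67 km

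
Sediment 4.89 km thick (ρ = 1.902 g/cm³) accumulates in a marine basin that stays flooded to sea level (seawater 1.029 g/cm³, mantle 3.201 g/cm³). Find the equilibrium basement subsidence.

1.97 km

Submarine loading: the sediment displaces seawater, and the subsidence is in turn flooded, so s (ρ_m − ρ_w) = t (ρ_sed − ρ_w).
s = 4.89 km × (1.902 − 1.029) / (3.201 − 1.029) = 1.97 km.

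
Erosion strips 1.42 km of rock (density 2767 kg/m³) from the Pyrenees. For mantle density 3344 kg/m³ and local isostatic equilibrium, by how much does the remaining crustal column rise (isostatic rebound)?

Unloading: uplift u = e ρ_c/ρ_m = 1.42 km × 2767/3344 = 1.17 km.

1.17 km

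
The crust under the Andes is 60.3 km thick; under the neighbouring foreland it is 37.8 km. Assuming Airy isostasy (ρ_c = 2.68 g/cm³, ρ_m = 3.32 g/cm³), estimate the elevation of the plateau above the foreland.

Excess crust Δ = 60.3 km − 37.8 km = 22.5 km, split between elevation h and root r with h + r = Δ.
Airy balance ρ_c h = (ρ_m − ρ_c) r gives r = h ρ_c/(ρ_m − ρ_c), so h (1 + ρ_c/(ρ_m − ρ_c)) = Δ, i.e. h = Δ (ρ_m − ρ_c)/ρ_m.
h = 22.5 km × 0.64/3.32 = 4.34 km.

4.34 km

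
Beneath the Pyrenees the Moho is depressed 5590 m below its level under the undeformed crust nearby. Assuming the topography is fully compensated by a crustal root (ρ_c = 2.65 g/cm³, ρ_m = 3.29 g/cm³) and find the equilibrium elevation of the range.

Balancing pressure at the compensation depth: ρ_c h = (ρ_m − ρ_c) r.
h = r (ρ_m − ρ_c) / ρ_c = 5590 m × (3.29 − 2.65) / 2.65 = 1350 m.

1350 m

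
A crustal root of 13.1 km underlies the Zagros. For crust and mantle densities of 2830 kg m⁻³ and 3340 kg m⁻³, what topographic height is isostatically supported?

2.36 km

In Airy isostatic equilibrium: ρ_c h = (ρ_m − ρ_c) r.
h = r (ρ_m − ρ_c) / ρ_c = 13.1 km × (3340 − 2830) / 2830 = 2.36 km.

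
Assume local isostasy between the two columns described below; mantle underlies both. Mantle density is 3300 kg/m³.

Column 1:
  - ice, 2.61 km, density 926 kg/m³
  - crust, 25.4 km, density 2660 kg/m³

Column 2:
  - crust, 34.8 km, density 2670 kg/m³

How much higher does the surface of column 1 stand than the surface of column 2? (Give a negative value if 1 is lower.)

For any compensation level in the mantle, the mantle terms cancel and isostasy reduces to e = (Σt_1 − Σt_2) − (Σ(ρt)_1 − Σ(ρt)_2) / ρ_m.
Σt_1 = 28.01 km; Σt_2 = 34.8 km; Σ(ρt)_1 = 69980.86; Σ(ρt)_2 = 92916 (in km·kg/m³).
e = (28.01 − 34.8) − (69980.86 − 92916) / 3300 = 0.16 km.

0.16 km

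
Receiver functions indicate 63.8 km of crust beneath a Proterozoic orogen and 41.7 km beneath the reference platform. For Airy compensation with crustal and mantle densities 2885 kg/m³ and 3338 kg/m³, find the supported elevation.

Excess crust Δ = 63.8 km − 41.7 km = 22.1 km, split between elevation h and root r with h + r = Δ.
Airy balance ρ_c h = (ρ_m − ρ_c) r gives r = h ρ_c/(ρ_m − ρ_c), so h (1 + ρ_c/(ρ_m − ρ_c)) = Δ, i.e. h = Δ (ρ_m − ρ_c)/ρ_m.
h = 22.1 km × 453/3338 = 3 km.

3 km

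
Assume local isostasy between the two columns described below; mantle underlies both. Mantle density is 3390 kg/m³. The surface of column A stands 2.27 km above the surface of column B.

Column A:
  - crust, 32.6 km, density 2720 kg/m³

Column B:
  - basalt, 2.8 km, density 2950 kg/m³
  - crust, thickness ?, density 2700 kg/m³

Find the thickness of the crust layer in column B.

18.7 km

Take the compensation level at the base of the deeper column (depth z_c below the surface of column A) and equate Σ ρ_i t_i down to z_c; mantle fills any gap and the z_c terms cancel.
Column A: 32.6×2720 + (z_c − 32.6)×3390
Column B: 2.27×0 + 2.8×2950 + x×2700 + (z_c − 2.27 − 2.8 − x)×3390
The z_c×3390 term appears on both sides and cancels. Collect the known terms of each column as K = Σ(ρt)_known − 3390 × (depth of known layers): K_A = 88672 − 3390×32.6 = −21842; K_B = 8260 − 3390×(2.27 + 2.8) = −8927.3.
Balance: K_A = K_B − x×(3390 − 2700), so x = (K_B − K_A)/(3390 − 2700) = 12914.7/690 = 18.7 km.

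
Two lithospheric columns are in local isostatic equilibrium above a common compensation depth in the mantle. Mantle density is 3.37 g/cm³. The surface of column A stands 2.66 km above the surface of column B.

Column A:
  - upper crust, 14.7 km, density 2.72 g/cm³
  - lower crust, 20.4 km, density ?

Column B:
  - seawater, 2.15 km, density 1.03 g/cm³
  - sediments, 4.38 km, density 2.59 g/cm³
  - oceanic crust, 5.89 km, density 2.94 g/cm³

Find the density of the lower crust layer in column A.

2.86 g/cm³

Take the compensation level at the base of the deeper column (depth z_c below the surface of column A) and equate Σ ρ_i t_i down to z_c; mantle fills any gap and the z_c terms cancel.
Column A: 14.7×2.72 + 20.4×ρ + (z_c − 35.1)×3.37
Column B: 2.66×0 + 2.15×1.03 + 4.38×2.59 + 5.89×2.94 + (z_c − 2.66 − 12.42)×3.37
The z_c×3.37 term appears on both sides and cancels. Collect the known terms of each column as K = Σ(ρt)_known − 3.37 × (depth of known layers): K_A = 39.984 − 3.37×35.1 = −78.303; K_B = 30.8753 − 3.37×(2.66 + 12.42) = −19.9443.
Balance: K_A + 20.4×ρ = K_B, so ρ = (K_B − K_A)/20.4 = 58.3587/20.4 = 2.86 g/cm³.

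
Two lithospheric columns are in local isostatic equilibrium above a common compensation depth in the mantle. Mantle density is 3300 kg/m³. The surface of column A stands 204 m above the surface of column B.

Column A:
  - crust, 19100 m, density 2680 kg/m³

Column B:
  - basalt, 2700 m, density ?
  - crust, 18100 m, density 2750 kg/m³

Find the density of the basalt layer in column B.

2850 kg/m³

Take the compensation level at the base of the deeper column (depth z_c below the surface of column A) and equate Σ ρ_i t_i down to z_c; mantle fills any gap and the z_c terms cancel.
Column A: 19100×2680 + (z_c − 19100)×3300
Column B: 204×0 + 2700×ρ + 18100×2750 + (z_c − 204 − 20800)×3300
The z_c×3300 term appears on both sides and cancels. Collect the known terms of each column as K = Σ(ρt)_known − 3300 × (depth of known layers): K_A = 51188000 − 3300×19100 = −11842000; K_B = 49775000 − 3300×(204 + 20800) = −19538200.
Balance: K_A = K_B + 2700×ρ, so ρ = (K_A − K_B)/2700 = 7696200/2700 = 2850 kg/m³.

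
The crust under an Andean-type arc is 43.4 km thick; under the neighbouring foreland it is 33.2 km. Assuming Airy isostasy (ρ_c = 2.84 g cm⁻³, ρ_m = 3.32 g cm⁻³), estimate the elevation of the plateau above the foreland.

Excess crust Δ = 43.4 km − 33.2 km = 10.2 km, split between elevation h and root r with h + r = Δ.
Airy balance ρ_c h = (ρ_m − ρ_c) r gives r = h ρ_c/(ρ_m − ρ_c), so h (1 + ρ_c/(ρ_m − ρ_c)) = Δ, i.e. h = Δ (ρ_m − ρ_c)/ρ_m.
h = 10.2 km × 0.48/3.32 = 1.47 km.

1.47 km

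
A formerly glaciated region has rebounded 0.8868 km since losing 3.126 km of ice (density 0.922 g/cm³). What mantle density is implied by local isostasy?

ρ_m = ρ_ice t / u = 0.922 × 3.126 km/0.8868 km = 3.25 g/cm³.

3.25 g/cm³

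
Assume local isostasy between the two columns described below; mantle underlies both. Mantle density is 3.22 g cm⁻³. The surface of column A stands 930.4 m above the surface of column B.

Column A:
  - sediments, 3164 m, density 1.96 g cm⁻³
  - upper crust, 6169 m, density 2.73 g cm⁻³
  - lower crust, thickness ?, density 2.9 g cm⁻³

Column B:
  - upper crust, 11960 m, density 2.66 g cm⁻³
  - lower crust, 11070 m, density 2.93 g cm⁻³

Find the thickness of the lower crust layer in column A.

Take the compensation level at the base of the deeper column (depth z_c below the surface of column A) and equate Σ ρ_i t_i down to z_c; mantle fills any gap and the z_c terms cancel.
Column A: 3164×1.96 + 6169×2.73 + x×2.9 + (z_c − 9333 − x)×3.22
Column B: 930.4×0 + 11960×2.66 + 11070×2.93 + (z_c − 930.4 − 23030)×3.22
The z_c×3.22 term appears on both sides and cancels. Collect the known terms of each column as K = Σ(ρt)_known − 3.22 × (depth of known layers): K_A = 23042.81 − 3.22×9333 = −7009.45; K_B = 64248.7 − 3.22×(930.4 + 23030) = −12903.788.
Balance: K_A − x×(3.22 − 2.9) = K_B, so x = (K_A − K_B)/(3.22 − 2.9) = 5894.34/0.32 = 18400 m.

18400 m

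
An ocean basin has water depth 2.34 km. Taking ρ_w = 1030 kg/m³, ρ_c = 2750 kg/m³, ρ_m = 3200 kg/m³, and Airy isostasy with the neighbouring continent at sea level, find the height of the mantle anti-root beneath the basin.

By Archimedes' principle applied to the lithosphere: replacing crust with seawater at the top is compensated by replacing crust with mantle at the base: d (ρ_c − ρ_w) = a (ρ_m − ρ_c).
a = d (ρ_c − ρ_w)/(ρ_m − ρ_c) = 2.34 km × 1720/450 = 8.94 km.

8.94 km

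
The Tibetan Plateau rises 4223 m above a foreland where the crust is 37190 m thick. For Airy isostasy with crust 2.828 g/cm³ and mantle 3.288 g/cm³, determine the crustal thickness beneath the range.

Root depth r = h ρ_c / (ρ_m − ρ_c) = 4223 m × 2.828 / 0.46 = 25960 m.
Total thickness = T + h + r = 37190 m + 4223 m + 25960 m = 67400 m.

67400 m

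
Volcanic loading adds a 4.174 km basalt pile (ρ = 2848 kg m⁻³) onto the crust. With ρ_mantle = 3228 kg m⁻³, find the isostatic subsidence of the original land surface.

Subaerial loading: s = t ρ_load / ρ_m.
s = 4.174 km × 2848/3228 = 3.68 km.

3.68 km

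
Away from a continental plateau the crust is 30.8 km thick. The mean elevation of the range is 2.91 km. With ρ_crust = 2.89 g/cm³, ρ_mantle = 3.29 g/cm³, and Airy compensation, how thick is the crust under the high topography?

Root depth r = h ρ_c / (ρ_m − ρ_c) = 2.91 km × 2.89 / 0.4 = 21.02 km.
Total thickness = T + h + r = 30.8 km + 2.91 km + 21.02 km = 54.7 km.

54.7 km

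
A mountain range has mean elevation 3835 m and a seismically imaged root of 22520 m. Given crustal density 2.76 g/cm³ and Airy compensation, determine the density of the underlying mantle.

Airy balance: ρ_c h = (ρ_m − ρ_c) r → ρ_m = ρ_c (1 + h/r).
ρ_m = 2.76 × (1 + 3835 m/22520 m) = 3.23 g/cm³.

3.23 g/cm³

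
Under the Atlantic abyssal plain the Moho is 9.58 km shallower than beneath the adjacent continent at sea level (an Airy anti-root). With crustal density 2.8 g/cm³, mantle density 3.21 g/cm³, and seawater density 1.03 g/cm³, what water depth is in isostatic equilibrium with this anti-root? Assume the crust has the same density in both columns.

Replacing a thickness d of crust by seawater at the top must be balanced by replacing crust with mantle at the base: d (ρ_c − ρ_w) = a (ρ_m − ρ_c).
d = a (ρ_m − ρ_c)/(ρ_c − ρ_w) = 9.58 km × 0.41/1.77 = 2.22 km.

2.22 km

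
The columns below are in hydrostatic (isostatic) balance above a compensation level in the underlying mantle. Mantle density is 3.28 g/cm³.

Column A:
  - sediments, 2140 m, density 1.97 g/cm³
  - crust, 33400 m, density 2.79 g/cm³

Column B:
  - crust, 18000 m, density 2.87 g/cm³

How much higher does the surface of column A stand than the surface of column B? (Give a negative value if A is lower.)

3590 m

For any compensation level in the mantle, the mantle terms cancel and isostasy reduces to e = (Σt_A − Σt_B) − (Σ(ρt)_A − Σ(ρt)_B) / ρ_m.
Σt_A = 35540 m; Σt_B = 18000 m; Σ(ρt)_A = 97401.8; Σ(ρt)_B = 51660 (in m·g/cm³).
e = (35540 − 18000) − (97401.8 − 51660) / 3.28 = 3590 m.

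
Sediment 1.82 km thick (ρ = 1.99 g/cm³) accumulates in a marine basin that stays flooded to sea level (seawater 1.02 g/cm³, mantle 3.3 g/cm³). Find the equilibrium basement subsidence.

Submarine loading: the sediment displaces seawater, and the subsidence is in turn flooded, so s (ρ_m − ρ_w) = t (ρ_sed − ρ_w).
s = 1.82 km × (1.99 − 1.02) / (3.3 − 1.02) = 0.774 km.

0.774 km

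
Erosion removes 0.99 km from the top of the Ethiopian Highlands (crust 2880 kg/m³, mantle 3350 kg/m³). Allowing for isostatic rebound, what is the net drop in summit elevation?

Rebound u = e ρ_c/ρ_m = 0.99 km × 2880/3350 = 0.8511 km.
Net surface drop = e − u = 0.99 km − 0.8511 km = e (ρ_m − ρ_c)/ρ_m = 0.139 km.

0.139 km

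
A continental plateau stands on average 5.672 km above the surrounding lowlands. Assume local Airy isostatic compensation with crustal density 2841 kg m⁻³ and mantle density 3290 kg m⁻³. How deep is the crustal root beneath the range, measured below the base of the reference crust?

35.9 km

Isostatic balance requires: the weight of the topography is balanced by the buoyancy of the root, ρ_c h = (ρ_m − ρ_c) r.
r = h · ρ_c / (ρ_m − ρ_c) = 5.672 km × 2841 / (3290 − 2841) = 35.9 km.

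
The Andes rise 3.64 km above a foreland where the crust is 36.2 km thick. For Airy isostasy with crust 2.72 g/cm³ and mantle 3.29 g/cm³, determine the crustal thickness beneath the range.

57.2 km

Root depth r = h ρ_c / (ρ_m − ρ_c) = 3.64 km × 2.72 / 0.57 = 17.37 km.
Total thickness = T + h + r = 36.2 km + 3.64 km + 17.37 km = 57.2 km.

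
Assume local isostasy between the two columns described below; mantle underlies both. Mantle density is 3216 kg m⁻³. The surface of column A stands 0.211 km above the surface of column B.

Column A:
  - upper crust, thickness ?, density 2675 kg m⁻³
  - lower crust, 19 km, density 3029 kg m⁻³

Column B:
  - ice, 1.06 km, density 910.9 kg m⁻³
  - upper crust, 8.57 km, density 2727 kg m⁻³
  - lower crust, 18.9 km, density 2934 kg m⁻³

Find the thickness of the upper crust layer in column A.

Take the compensation level at the base of the deeper column (depth z_c below the surface of column A) and equate Σ ρ_i t_i down to z_c; mantle fills any gap and the z_c terms cancel.
Column A: x×2675 + 19×3029 + (z_c − 19 − x)×3216
Column B: 0.211×0 + 1.06×910.9 + 8.57×2727 + 18.9×2934 + (z_c − 0.211 − 28.53)×3216
The z_c×3216 term appears on both sides and cancels. Collect the known terms of each column as K = Σ(ρt)_known − 3216 × (depth of known layers): K_A = 57551 − 3216×19 = −3553; K_B = 79788.544 − 3216×(0.211 + 28.53) = −12642.512.
Balance: K_A − x×(3216 − 2675) = K_B, so x = (K_A − K_B)/(3216 − 2675) = 9089.51/541 = 16.8 km.

16.8 km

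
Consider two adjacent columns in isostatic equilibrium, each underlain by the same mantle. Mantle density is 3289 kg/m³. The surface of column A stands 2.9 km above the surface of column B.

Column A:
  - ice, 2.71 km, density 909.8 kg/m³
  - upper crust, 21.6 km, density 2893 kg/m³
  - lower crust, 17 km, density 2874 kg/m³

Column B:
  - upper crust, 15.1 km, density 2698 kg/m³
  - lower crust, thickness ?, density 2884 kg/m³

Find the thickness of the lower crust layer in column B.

Take the compensation level at the base of the deeper column (depth z_c below the surface of column A) and equate Σ ρ_i t_i down to z_c; mantle fills any gap and the z_c terms cancel.
Column A: 2.71×909.8 + 21.6×2893 + 17×2874 + (z_c − 41.31)×3289
Column B: 2.9×0 + 15.1×2698 + x×2884 + (z_c − 2.9 − 15.1 − x)×3289
The z_c×3289 term appears on both sides and cancels. Collect the known terms of each column as K = Σ(ρt)_known − 3289 × (depth of known layers): K_A = 113812.358 − 3289×41.31 = −22056.232; K_B = 40739.8 − 3289×(2.9 + 15.1) = −18462.2.
Balance: K_A = K_B − x×(3289 − 2884), so x = (K_B − K_A)/(3289 − 2884) = 3594.03/405 = 8.87 km.

8.87 km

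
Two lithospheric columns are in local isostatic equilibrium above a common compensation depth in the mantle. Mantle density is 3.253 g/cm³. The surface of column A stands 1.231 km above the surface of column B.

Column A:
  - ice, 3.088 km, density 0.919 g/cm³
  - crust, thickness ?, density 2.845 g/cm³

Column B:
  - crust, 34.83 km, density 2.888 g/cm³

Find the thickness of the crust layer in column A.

23.3 km

Take the compensation level at the base of the deeper column (depth z_c below the surface of column A) and equate Σ ρ_i t_i down to z_c; mantle fills any gap and the z_c terms cancel.
Column A: 3.088×0.919 + x×2.845 + (z_c − 3.088 − x)×3.253
Column B: 1.231×0 + 34.83×2.888 + (z_c − 1.231 − 34.83)×3.253
The z_c×3.253 term appears on both sides and cancels. Collect the known terms of each column as K = Σ(ρt)_known − 3.253 × (depth of known layers): K_A = 2.837872 − 3.253×3.088 = −7.207392; K_B = 100.58904 − 3.253×(1.231 + 34.83) = −16.717393.
Balance: K_A − x×(3.253 − 2.845) = K_B, so x = (K_A − K_B)/(3.253 − 2.845) = 9.51/0.408 = 23.3 km.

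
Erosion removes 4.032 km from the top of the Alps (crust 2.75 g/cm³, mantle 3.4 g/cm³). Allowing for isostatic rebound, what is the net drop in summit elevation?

Rebound u = e ρ_c/ρ_m = 4.032 km × 2.75/3.4 = 3.261 km.
Net surface drop = e − u = 4.032 km − 3.261 km = e (ρ_m − ρ_c)/ρ_m = 0.771 km.

0.771 km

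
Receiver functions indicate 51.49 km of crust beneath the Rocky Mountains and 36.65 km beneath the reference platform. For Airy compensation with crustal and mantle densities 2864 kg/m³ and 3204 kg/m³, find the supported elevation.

1.57 km

Excess crust Δ = 51.49 km − 36.65 km = 14.84 km, split between elevation h and root r with h + r = Δ.
Airy balance ρ_c h = (ρ_m − ρ_c) r gives r = h ρ_c/(ρ_m − ρ_c), so h (1 + ρ_c/(ρ_m − ρ_c)) = Δ, i.e. h = Δ (ρ_m − ρ_c)/ρ_m.
h = 14.84 km × 340/3204 = 1.57 km.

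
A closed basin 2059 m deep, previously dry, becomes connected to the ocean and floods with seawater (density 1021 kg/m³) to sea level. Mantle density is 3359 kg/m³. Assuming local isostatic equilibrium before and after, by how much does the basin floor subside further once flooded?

899 m

After flooding the water column is d + s deep. Its weight must equal the weight of mantle displaced by the extra subsidence s: (d + s) ρ_w = s ρ_m.
s = d ρ_w / (ρ_m − ρ_w) = 2059 m × 1021/(3359 − 1021) = 899 m.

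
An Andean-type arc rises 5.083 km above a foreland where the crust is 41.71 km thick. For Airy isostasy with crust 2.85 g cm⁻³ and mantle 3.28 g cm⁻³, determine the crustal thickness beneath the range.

Root depth r = h ρ_c / (ρ_m − ρ_c) = 5.083 km × 2.85 / 0.43 = 33.69 km.
Total thickness = T + h + r = 41.71 km + 5.083 km + 33.69 km = 80.5 km.

80.5 km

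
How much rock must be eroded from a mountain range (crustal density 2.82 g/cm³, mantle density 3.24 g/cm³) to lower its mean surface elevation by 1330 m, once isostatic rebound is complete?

Net drop Δ = e − u = e − e ρ_c/ρ_m = e (ρ_m − ρ_c)/ρ_m.
e = Δ ρ_m/(ρ_m − ρ_c) = 1330 m × 3.24/0.42 = 10300 m.

10300 m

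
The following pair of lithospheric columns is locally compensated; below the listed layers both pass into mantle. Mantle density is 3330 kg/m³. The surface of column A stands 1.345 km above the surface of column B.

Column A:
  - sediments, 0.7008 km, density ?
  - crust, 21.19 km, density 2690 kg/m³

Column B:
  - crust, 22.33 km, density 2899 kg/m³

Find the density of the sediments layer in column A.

2560 kg/m³

Take the compensation level at the base of the deeper column (depth z_c below the surface of column A) and equate Σ ρ_i t_i down to z_c; mantle fills any gap and the z_c terms cancel.
Column A: 0.7008×ρ + 21.19×2690 + (z_c − 21.8908)×3330
Column B: 1.345×0 + 22.33×2899 + (z_c − 1.345 − 22.33)×3330
The z_c×3330 term appears on both sides and cancels. Collect the known terms of each column as K = Σ(ρt)_known − 3330 × (depth of known layers): K_A = 57001.1 − 3330×21.8908 = −15895.264; K_B = 64734.67 − 3330×(1.345 + 22.33) = −14103.08.
Balance: K_A + 0.7008×ρ = K_B, so ρ = (K_B − K_A)/0.7008 = 1792.18/0.7008 = 2560 kg/m³.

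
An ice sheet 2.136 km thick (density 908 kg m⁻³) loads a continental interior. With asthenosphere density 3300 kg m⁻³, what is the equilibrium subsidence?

Equating mass per unit area of the two columns: the ice load ρ_ice t is balanced by mantle displaced below, ρ_m s.
s = t ρ_ice / ρ_m = 2.136 km × 908/3300 = 0.588 km.

0.588 km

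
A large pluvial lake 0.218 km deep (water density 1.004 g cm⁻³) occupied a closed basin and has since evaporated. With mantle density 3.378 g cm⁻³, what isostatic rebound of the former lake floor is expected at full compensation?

u = d ρ_w/ρ_m = 0.218 km × 1.004/3.378 = 0.0648 km.

0.0648 km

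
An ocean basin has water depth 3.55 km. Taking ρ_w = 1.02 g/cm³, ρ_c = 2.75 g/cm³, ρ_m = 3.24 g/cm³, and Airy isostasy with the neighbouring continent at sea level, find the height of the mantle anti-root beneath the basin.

12.5 km

Equating mass per unit area of the two columns: replacing crust with seawater at the top is compensated by replacing crust with mantle at the base: d (ρ_c − ρ_w) = a (ρ_m − ρ_c).
a = d (ρ_c − ρ_w)/(ρ_m − ρ_c) = 3.55 km × 1.73/0.49 = 12.5 km.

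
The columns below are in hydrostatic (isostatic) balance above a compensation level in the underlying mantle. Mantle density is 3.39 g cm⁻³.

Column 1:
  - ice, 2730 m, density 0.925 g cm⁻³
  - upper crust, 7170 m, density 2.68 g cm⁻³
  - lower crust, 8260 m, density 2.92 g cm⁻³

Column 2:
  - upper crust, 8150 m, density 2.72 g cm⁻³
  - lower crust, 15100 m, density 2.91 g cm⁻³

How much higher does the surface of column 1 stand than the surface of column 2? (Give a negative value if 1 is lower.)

For any compensation level in the mantle, the mantle terms cancel and isostasy reduces to e = (Σt_1 − Σt_2) − (Σ(ρt)_1 − Σ(ρt)_2) / ρ_m.
Σt_1 = 18160 m; Σt_2 = 23250 m; Σ(ρt)_1 = 45860.05; Σ(ρt)_2 = 66109 (in m·g cm⁻³).
e = (18160 − 23250) − (45860.05 − 66109) / 3.39 = 883 m.

883 m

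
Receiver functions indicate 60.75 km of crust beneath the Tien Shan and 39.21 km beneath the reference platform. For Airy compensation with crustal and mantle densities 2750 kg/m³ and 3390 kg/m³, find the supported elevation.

4.07 km

Excess crust Δ = 60.75 km − 39.21 km = 21.54 km, split between elevation h and root r with h + r = Δ.
Airy balance ρ_c h = (ρ_m − ρ_c) r gives r = h ρ_c/(ρ_m − ρ_c), so h (1 + ρ_c/(ρ_m − ρ_c)) = Δ, i.e. h = Δ (ρ_m − ρ_c)/ρ_m.
h = 21.54 km × 640/3390 = 4.07 km.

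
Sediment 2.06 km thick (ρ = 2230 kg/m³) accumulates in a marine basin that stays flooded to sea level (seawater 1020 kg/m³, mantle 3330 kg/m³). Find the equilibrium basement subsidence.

1.08 km

Submarine loading: the sediment displaces seawater, and the subsidence is in turn flooded, so s (ρ_m − ρ_w) = t (ρ_sed − ρ_w).
s = 2.06 km × (2230 − 1020) / (3330 − 1020) = 1.08 km.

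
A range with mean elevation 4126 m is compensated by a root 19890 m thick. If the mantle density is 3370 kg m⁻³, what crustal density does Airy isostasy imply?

2790 kg m⁻³

ρ_c h = (ρ_m − ρ_c) r → ρ_c (h + r) = ρ_m r → ρ_c = ρ_m r / (h + r).
ρ_c = 3370 × 19890 m / (4126 m + 19890 m) = 2790 kg m⁻³.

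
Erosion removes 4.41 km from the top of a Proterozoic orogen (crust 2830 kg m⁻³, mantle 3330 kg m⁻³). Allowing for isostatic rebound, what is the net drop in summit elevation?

Rebound u = e ρ_c/ρ_m = 4.41 km × 2830/3330 = 3.748 km.
Net surface drop = e − u = 4.41 km − 3.748 km = e (ρ_m − ρ_c)/ρ_m = 0.662 km.

0.662 km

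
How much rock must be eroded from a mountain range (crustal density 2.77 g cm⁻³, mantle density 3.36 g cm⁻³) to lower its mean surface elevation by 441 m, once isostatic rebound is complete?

2510 m

Net drop Δ = e − u = e − e ρ_c/ρ_m = e (ρ_m − ρ_c)/ρ_m.
e = Δ ρ_m/(ρ_m − ρ_c) = 441 m × 3.36/0.59 = 2510 m.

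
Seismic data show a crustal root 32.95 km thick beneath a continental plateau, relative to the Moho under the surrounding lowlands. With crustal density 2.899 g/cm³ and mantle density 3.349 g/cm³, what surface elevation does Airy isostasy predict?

5.11 km

Equating mass per unit area of the two columns: ρ_c h = (ρ_m − ρ_c) r.
h = r (ρ_m − ρ_c) / ρ_c = 32.95 km × (3.349 − 2.899) / 2.899 = 5.11 km.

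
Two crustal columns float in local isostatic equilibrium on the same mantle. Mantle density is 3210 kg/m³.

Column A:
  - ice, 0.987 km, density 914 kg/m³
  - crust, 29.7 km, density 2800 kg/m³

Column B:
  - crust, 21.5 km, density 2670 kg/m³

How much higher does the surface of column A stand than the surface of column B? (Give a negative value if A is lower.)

For any compensation level in the mantle, the mantle terms cancel and isostasy reduces to e = (Σt_A − Σt_B) − (Σ(ρt)_A − Σ(ρt)_B) / ρ_m.
Σt_A = 30.687 km; Σt_B = 21.5 km; Σ(ρt)_A = 84062.118; Σ(ρt)_B = 57405 (in km·kg/m³).
e = (30.687 − 21.5) − (84062.118 − 57405) / 3210 = 0.883 km.

0.883 km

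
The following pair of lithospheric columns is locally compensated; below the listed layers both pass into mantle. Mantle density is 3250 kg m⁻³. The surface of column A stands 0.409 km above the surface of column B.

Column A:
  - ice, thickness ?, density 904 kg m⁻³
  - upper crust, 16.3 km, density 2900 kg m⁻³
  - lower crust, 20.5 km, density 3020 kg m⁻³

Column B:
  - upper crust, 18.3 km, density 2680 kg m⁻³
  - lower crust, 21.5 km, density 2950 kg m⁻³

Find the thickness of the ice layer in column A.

3.32 km

Take the compensation level at the base of the deeper column (depth z_c below the surface of column A) and equate Σ ρ_i t_i down to z_c; mantle fills any gap and the z_c terms cancel.
Column A: x×904 + 16.3×2900 + 20.5×3020 + (z_c − 36.8 − x)×3250
Column B: 0.409×0 + 18.3×2680 + 21.5×2950 + (z_c − 0.409 − 39.8)×3250
The z_c×3250 term appears on both sides and cancels. Collect the known terms of each column as K = Σ(ρt)_known − 3250 × (depth of known layers): K_A = 109180 − 3250×36.8 = −10420; K_B = 112469 − 3250×(0.409 + 39.8) = −18210.25.
Balance: K_A − x×(3250 − 904) = K_B, so x = (K_A − K_B)/(3250 − 904) = 7790.25/2346 = 3.32 km.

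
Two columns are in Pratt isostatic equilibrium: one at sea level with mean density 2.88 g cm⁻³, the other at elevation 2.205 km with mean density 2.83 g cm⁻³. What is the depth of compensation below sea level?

ρ_ref D = ρ (D + h) → D (ρ_ref − ρ) = ρ h.
D = ρ h/(ρ_ref − ρ) = 2.83 × 2.205 km/(2.88 − 2.83) = 125 km.

125 km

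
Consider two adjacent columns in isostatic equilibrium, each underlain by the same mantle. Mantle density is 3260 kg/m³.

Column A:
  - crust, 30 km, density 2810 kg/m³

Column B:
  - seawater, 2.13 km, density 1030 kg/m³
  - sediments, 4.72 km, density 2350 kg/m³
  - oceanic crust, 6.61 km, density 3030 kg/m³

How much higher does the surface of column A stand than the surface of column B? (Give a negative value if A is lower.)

For any compensation level in the mantle, the mantle terms cancel and isostasy reduces to e = (Σt_A − Σt_B) − (Σ(ρt)_A − Σ(ρt)_B) / ρ_m.
Σt_A = 30 km; Σt_B = 13.46 km; Σ(ρt)_A = 84300; Σ(ρt)_B = 33314.2 (in km·kg/m³).
e = (30 − 13.46) − (84300 − 33314.2) / 3260 = 0.9 km.

0.9 km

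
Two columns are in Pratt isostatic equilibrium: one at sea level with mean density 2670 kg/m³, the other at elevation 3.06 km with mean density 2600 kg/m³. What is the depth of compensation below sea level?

ρ_ref D = ρ (D + h) → D (ρ_ref − ρ) = ρ h.
D = ρ h/(ρ_ref − ρ) = 2600 × 3.06 km/(2670 − 2600) = 114 km.

114 km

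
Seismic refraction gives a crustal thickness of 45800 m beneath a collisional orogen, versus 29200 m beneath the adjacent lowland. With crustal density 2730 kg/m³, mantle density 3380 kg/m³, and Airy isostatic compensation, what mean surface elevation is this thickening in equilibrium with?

3190 m

Excess crust Δ = 45800 m − 29200 m = 16600 m, split between elevation h and root r with h + r = Δ.
Airy balance ρ_c h = (ρ_m − ρ_c) r gives r = h ρ_c/(ρ_m − ρ_c), so h (1 + ρ_c/(ρ_m − ρ_c)) = Δ, i.e. h = Δ (ρ_m − ρ_c)/ρ_m.
h = 16600 m × 650/3380 = 3190 m.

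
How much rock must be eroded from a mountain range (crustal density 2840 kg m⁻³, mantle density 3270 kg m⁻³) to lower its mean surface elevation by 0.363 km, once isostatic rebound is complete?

Net drop Δ = e − u = e − e ρ_c/ρ_m = e (ρ_m − ρ_c)/ρ_m.
e = Δ ρ_m/(ρ_m − ρ_c) = 0.363 km × 3270/430 = 2.76 km.

2.76 km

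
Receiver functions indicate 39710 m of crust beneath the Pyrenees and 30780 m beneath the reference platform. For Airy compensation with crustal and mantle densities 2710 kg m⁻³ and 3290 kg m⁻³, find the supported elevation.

1570 m

Excess crust Δ = 39710 m − 30780 m = 8930 m, split between elevation h and root r with h + r = Δ.
Airy balance ρ_c h = (ρ_m − ρ_c) r gives r = h ρ_c/(ρ_m − ρ_c), so h (1 + ρ_c/(ρ_m − ρ_c)) = Δ, i.e. h = Δ (ρ_m − ρ_c)/ρ_m.
h = 8930 m × 580/3290 = 1570 m.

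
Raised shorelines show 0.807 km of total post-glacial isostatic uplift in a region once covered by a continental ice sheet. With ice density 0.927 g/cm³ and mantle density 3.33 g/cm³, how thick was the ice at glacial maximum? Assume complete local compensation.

2.9 km

u = t ρ_ice/ρ_m → t = u ρ_m/ρ_ice = 0.807 km × 3.33/0.927 = 2.9 km.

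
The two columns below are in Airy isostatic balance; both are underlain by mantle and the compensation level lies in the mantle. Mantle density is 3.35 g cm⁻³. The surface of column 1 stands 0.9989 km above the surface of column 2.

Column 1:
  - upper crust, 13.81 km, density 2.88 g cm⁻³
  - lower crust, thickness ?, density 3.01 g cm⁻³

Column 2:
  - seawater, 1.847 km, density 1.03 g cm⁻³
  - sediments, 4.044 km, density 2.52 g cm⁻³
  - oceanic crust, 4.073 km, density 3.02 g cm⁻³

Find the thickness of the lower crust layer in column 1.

Take the compensation level at the base of the deeper column (depth z_c below the surface of column 1) and equate Σ ρ_i t_i down to z_c; mantle fills any gap and the z_c terms cancel.
Column 1: 13.81×2.88 + x×3.01 + (z_c − 13.81 − x)×3.35
Column 2: 0.9989×0 + 1.847×1.03 + 4.044×2.52 + 4.073×3.02 + (z_c − 0.9989 − 9.964)×3.35
The z_c×3.35 term appears on both sides and cancels. Collect the known terms of each column as K = Σ(ρt)_known − 3.35 × (depth of known layers): K_1 = 39.7728 − 3.35×13.81 = −6.4907; K_2 = 24.39375 − 3.35×(0.9989 + 9.964) = −12.331965.
Balance: K_1 − x×(3.35 − 3.01) = K_2, so x = (K_1 − K_2)/(3.35 − 3.01) = 5.84126/0.34 = 17.2 km.

17.2 km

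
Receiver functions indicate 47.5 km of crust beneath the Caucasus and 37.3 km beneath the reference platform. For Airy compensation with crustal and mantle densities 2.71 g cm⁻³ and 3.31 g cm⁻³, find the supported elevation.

1.85 km

Excess crust Δ = 47.5 km − 37.3 km = 10.2 km, split between elevation h and root r with h + r = Δ.
Airy balance ρ_c h = (ρ_m − ρ_c) r gives r = h ρ_c/(ρ_m − ρ_c), so h (1 + ρ_c/(ρ_m − ρ_c)) = Δ, i.e. h = Δ (ρ_m − ρ_c)/ρ_m.
h = 10.2 km × 0.6/3.31 = 1.85 km.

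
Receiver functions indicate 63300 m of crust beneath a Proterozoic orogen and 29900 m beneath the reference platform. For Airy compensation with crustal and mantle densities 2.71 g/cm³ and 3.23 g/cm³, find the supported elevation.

Excess crust Δ = 63300 m − 29900 m = 33400 m, split between elevation h and root r with h + r = Δ.
Airy balance ρ_c h = (ρ_m − ρ_c) r gives r = h ρ_c/(ρ_m − ρ_c), so h (1 + ρ_c/(ρ_m − ρ_c)) = Δ, i.e. h = Δ (ρ_m − ρ_c)/ρ_m.
h = 33400 m × 0.52/3.23 = 5380 m.

5380 m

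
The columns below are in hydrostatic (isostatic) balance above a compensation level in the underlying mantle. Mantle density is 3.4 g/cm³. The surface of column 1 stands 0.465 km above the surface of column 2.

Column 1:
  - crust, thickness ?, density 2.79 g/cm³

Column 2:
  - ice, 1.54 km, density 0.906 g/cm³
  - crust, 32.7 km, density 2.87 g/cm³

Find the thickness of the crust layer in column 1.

Take the compensation level at the base of the deeper column (depth z_c below the surface of column 1) and equate Σ ρ_i t_i down to z_c; mantle fills any gap and the z_c terms cancel.
Column 1: x×2.79 + (z_c − 0 − x)×3.4
Column 2: 0.465×0 + 1.54×0.906 + 32.7×2.87 + (z_c − 0.465 − 34.24)×3.4
The z_c×3.4 term appears on both sides and cancels. Collect the known terms of each column as K = Σ(ρt)_known − 3.4 × (depth of known layers): K_1 = 0 − 3.4×0 = 0; K_2 = 95.24424 − 3.4×(0.465 + 34.24) = −22.75276.
Balance: K_1 − x×(3.4 − 2.79) = K_2, so x = (K_1 − K_2)/(3.4 − 2.79) = 22.7528/0.61 = 37.3 km.

37.3 km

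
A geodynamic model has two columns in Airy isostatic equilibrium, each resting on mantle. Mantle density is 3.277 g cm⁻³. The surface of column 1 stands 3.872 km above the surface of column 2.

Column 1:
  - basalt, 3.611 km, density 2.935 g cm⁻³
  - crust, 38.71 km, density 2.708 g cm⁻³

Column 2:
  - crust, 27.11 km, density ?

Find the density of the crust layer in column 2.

2.89 g cm⁻³

Take the compensation level at the base of the deeper column (depth z_c below the surface of column 1) and equate Σ ρ_i t_i down to z_c; mantle fills any gap and the z_c terms cancel.
Column 1: 3.611×2.935 + 38.71×2.708 + (z_c − 42.321)×3.277
Column 2: 3.872×0 + 27.11×ρ + (z_c − 3.872 − 27.11)×3.277
The z_c×3.277 term appears on both sides and cancels. Collect the known terms of each column as K = Σ(ρt)_known − 3.277 × (depth of known layers): K_1 = 115.424965 − 3.277×42.321 = −23.260952; K_2 = 0 − 3.277×(3.872 + 27.11) = −101.528014.
Balance: K_1 = K_2 + 27.11×ρ, so ρ = (K_1 − K_2)/27.11 = 78.2671/27.11 = 2.89 g cm⁻³.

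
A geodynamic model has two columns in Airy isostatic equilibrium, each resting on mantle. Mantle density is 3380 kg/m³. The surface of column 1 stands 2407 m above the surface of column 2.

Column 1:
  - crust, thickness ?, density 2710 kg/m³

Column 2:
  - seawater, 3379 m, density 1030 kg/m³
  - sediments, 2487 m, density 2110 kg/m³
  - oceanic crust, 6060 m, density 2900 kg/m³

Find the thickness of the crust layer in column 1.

Take the compensation level at the base of the deeper column (depth z_c below the surface of column 1) and equate Σ ρ_i t_i down to z_c; mantle fills any gap and the z_c terms cancel.
Column 1: x×2710 + (z_c − 0 − x)×3380
Column 2: 2407×0 + 3379×1030 + 2487×2110 + 6060×2900 + (z_c − 2407 − 11926)×3380
The z_c×3380 term appears on both sides and cancels. Collect the known terms of each column as K = Σ(ρt)_known − 3380 × (depth of known layers): K_1 = 0 − 3380×0 = 0; K_2 = 26301940 − 3380×(2407 + 11926) = −22143600.
Balance: K_1 − x×(3380 − 2710) = K_2, so x = (K_1 − K_2)/(3380 − 2710) = 22143600/670 = 33100 m.

33100 m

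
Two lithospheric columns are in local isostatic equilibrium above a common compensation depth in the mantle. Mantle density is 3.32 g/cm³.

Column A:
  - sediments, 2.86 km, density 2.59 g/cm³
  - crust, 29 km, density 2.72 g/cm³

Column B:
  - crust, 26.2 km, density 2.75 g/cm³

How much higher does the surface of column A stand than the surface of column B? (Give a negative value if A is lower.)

For any compensation level in the mantle, the mantle terms cancel and isostasy reduces to e = (Σt_A − Σt_B) − (Σ(ρt)_A − Σ(ρt)_B) / ρ_m.
Σt_A = 31.86 km; Σt_B = 26.2 km; Σ(ρt)_A = 86.2874; Σ(ρt)_B = 72.05 (in km·g/cm³).
e = (31.86 − 26.2) − (86.2874 − 72.05) / 3.32 = 1.37 km.

1.37 km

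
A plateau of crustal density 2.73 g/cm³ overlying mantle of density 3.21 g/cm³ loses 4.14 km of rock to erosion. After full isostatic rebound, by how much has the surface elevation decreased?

Rebound u = e ρ_c/ρ_m = 4.14 km × 2.73/3.21 = 3.521 km.
Net surface drop = e − u = 4.14 km − 3.521 km = e (ρ_m − ρ_c)/ρ_m = 0.619 km.

0.619 km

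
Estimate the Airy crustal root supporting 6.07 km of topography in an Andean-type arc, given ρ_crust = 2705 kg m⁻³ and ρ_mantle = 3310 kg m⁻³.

Equating mass per unit area of the two columns: the weight of the topography is balanced by the buoyancy of the root, ρ_c h = (ρ_m − ρ_c) r.
r = h · ρ_c / (ρ_m − ρ_c) = 6.07 km × 2705 / (3310 − 2705) = 27.1 km.

27.1 km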